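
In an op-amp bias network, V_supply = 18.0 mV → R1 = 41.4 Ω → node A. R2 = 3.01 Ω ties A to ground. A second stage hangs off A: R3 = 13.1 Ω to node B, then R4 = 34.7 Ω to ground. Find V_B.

V_B ≈ 0.837 mV

Looking into the second stage from A: R3 + R4 = 47.80 Ω appears in parallel with R2.
Effective lower resistance at A: R2 ‖ 47.80 = 2.832 Ω.
First divider: V_A = V_supply · 2.832/(41.4 + 2.832) = 1.152 mV.
Then the unloaded second divider: V_B = V_A × R4/(R3+R4) = 1.152 × 0.7259 = 0.8365 mV.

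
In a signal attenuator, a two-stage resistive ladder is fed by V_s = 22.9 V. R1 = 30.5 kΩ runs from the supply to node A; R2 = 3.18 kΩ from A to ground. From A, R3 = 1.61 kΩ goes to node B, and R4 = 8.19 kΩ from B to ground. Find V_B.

V_B ≈ 1.40 V

Looking into the second stage from A: R3 + R4 = 9.800 kΩ appears in parallel with R2.
R2 ‖ (R3+R4) = 2.401 kΩ.
V_A = 22.9 × 2.401/(30.5 + 2.401) = 1.671 V.
Stage 2 is unloaded, so V_B = V_A · R4/(R3+R4) = 1.671 × 8.19/9.800 = 1.397 V.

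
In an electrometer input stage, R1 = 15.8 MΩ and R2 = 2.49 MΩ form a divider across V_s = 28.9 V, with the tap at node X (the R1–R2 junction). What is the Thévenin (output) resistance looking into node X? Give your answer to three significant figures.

R_th ≈ 2.15 MΩ

Looking into X with the source shorted: R_th = R1·R2/(R1+R2) = 15.80 × 2.49/18.29 = 2.151 MΩ.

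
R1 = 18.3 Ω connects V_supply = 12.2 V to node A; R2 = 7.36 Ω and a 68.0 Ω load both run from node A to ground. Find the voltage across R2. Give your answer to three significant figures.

First combine the lower leg with the load: R2 ‖ R_L = 6.641 Ω.
Voltage divider with the loaded lower leg: V_out = 12.2 × 6.641/(18.3 + 6.641) = 12.2 × 0.2663 = 3.249 V.

V_out ≈ 3.25 V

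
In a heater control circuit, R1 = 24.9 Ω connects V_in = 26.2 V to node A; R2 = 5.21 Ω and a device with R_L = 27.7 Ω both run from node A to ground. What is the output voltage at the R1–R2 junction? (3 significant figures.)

R2 ‖ R_L = (5.21 × 27.7)/(5.21 + 27.7) = 4.385 Ω.
Voltage divider with the loaded lower leg: V_out = 26.2 × 4.385/(24.9 + 4.385) = 26.2 × 0.1497 = 3.923 V.

V_out ≈ 3.92 V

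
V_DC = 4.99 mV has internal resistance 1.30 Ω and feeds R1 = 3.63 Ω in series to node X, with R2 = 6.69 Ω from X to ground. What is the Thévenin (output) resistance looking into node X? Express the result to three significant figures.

R_th ≈ 2.84 Ω

R1' = 1.30 + 3.63 = 4.930 Ω (source resistance + R1).
Zeroing V_DC shorts the top of R1' to ground, so R_th = R1' ‖ R2 = 2.838 Ω.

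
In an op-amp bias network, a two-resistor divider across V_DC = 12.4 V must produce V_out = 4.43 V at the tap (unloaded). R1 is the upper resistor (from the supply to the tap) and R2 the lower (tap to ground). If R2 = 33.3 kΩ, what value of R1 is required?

Required fraction k = V_out/V_DC = 0.3573.
So R1 = R2 · (V_DC/V_out − 1) = 33.3 × (12.4/4.43 − 1) = 33.3 × 1.799 = 59.91 kΩ.

R1 ≈ 59.9 kΩ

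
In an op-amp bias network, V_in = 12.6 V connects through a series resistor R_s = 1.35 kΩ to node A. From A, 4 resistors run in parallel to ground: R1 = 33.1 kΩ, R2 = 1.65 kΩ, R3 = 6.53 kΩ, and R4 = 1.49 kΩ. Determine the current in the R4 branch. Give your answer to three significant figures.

I ≈ 2.85 mA

Combine the parallel branches: R_p = (1/33.1 + 1/1.65 + 1/6.53 + 1/1.49)⁻¹ = 0.6847 kΩ.
V_A by voltage divider: V_A = 12.6 × 0.6847/(1.35 + 0.6847) = 4.240 V.
I(R4) = V_A / R4 = 4.240/1.49 = 2.846 mA.
(Equivalently: I_total = 6.193 mA, then current-divider fraction G_k/ΣG = 0.4595.)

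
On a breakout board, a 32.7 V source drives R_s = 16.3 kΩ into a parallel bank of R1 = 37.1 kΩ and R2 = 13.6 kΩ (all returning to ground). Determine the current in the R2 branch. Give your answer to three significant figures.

Combine the parallel branches: R_p = (1/37.1 + 1/13.6)⁻¹ = 9.952 kΩ.
V_A = 32.7 × 9.952/26.25 = 12.40 V.
Branch current I = V_A/R2 = 12.40/13.6 = 0.9115 mA.

I ≈ 0.911 mA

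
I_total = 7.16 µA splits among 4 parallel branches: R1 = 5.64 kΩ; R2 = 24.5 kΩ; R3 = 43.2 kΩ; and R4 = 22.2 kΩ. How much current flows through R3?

I ≈ 0.579 µA

Total conductance ΣG = 1/5.64 + 1/24.5 + 1/43.2 + 1/22.2 = 0.2863 (units of 1/kΩ).
Current divider: I(R3) = I_total · G_k/ΣG = 7.16 × (0.02315/0.2863) = 7.16 × 0.08085 = 0.5789 µA.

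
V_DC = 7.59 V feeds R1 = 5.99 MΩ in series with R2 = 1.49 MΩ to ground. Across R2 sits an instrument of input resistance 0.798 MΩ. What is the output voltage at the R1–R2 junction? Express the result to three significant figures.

V_out ≈ 0.606 V

R2 ‖ R_L = (1.49 × 0.798)/(1.49 + 0.798) = 0.5197 MΩ.
Voltage divider with the loaded lower leg: V_out = 7.59 × 0.5197/(5.99 + 0.5197) = 7.59 × 0.07983 = 0.6059 V.
(Unloaded it would be 1.51 V; the load pulls it down.)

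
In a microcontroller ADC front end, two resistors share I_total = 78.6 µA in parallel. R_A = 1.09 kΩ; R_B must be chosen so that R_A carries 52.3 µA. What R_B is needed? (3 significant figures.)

The fraction through R_A equals R_B/(R_A+R_B).
52.3/78.6 = R_B/(R_A + R_B) → R_B = R_A · (0.6654)/(1 − 0.6654) = 1.09 × 1.989 = 2.168 kΩ.

R_B ≈ 2.17 kΩ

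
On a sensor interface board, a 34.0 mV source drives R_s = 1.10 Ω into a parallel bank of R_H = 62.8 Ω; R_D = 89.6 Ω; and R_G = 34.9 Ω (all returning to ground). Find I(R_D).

I ≈ 0.358 mA

Parallel bank: R_p = 1/(1/62.8 + 1/89.6 + 1/34.9) = 17.94 Ω.
V_A = 34.0 × 17.94/19.04 = 32.04 mV.
Branch current I = V_A/R_D = 32.04/89.6 = 0.3575 mA.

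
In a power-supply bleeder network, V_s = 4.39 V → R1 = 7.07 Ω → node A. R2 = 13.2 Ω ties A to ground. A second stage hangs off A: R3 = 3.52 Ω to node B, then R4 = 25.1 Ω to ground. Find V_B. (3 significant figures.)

Node A sees R2 in parallel with the series input of stage 2, R3 + R4 = 28.62 Ω.
R2 ‖ (R3+R4) = 9.034 Ω.
V_A = 4.39 × 9.034/(7.07 + 9.034) = 2.463 V.
V_B = V_A × 0.8770 = 2.160 V.

V_B ≈ 2.16 V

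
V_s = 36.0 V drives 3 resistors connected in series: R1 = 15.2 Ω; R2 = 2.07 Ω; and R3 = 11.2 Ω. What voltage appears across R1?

V ≈ 19.2 V

ΣR = 15.2 + 2.07 + 11.2 = 28.47 Ω.
V = V_s · R/ΣR = 36.0 × 0.5339 = 19.22 V.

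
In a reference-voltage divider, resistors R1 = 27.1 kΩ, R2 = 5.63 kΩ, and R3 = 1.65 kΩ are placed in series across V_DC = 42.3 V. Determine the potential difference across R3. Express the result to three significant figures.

V ≈ 2.03 V

Total series resistance ΣR = 27.1 + 5.63 + 1.65 = 34.38 kΩ.
V = V_DC · R/ΣR = 42.3 × 0.04799 = 2.030 V.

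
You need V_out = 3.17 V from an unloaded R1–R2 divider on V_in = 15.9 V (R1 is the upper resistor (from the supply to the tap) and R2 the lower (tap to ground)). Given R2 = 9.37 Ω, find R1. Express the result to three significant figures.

R1 ≈ 37.6 Ω

Required fraction k = V_out/V_in = 0.1994.
Rearranging, R1 = R2·(1−k)/k = 9.37 × 4.016 = 37.63 Ω.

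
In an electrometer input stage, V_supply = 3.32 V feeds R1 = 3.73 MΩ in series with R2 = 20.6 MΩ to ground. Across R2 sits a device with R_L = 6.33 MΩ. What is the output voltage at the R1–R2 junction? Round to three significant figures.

V_out ≈ 1.88 V

R2 ‖ R_L = (20.6 × 6.33)/(20.6 + 6.33) = 4.842 MΩ.
Voltage divider with the loaded lower leg: V_out = 3.32 × 4.842/(3.73 + 4.842) = 3.32 × 0.5649 = 1.875 V.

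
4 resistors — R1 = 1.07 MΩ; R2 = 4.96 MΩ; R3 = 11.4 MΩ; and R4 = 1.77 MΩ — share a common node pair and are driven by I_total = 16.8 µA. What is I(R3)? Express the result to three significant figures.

I ≈ 0.824 µA

ΣG = 1/1.07 + 1/4.96 + 1/11.4 + 1/1.77 = 1.789.
Current divider: I(R3) = I_total · G_k/ΣG = 16.8 × (0.08772/1.789) = 16.8 × 0.04904 = 0.8238 µA.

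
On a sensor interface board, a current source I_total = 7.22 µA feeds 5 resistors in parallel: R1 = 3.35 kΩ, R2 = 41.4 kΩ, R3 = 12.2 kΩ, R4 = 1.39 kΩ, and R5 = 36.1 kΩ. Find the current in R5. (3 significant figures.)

I ≈ 0.174 µA

Conductances: ΣG = 1/3.35 + 1/41.4 + 1/12.2 + 1/1.39 + 1/36.1 = 1.152 (1/kΩ).
R5 takes the fraction G_k/ΣG = 0.02770/1.152 = 0.02405, so I = 7.22 × 0.02405 = 0.1736 µA.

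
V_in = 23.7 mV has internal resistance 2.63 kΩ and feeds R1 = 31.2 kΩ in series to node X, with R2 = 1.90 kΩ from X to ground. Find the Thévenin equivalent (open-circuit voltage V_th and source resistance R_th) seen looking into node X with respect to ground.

R1' = 2.63 + 31.2 = 33.83 kΩ (source resistance + R1).
V_th is the unloaded tap voltage: V_in · R2/(R1'+R2) = 23.7 × 0.05318 = 1.260 mV.
With V_in suppressed (replaced by a short), R_th = R1' ‖ R2 = (33.83 × 1.90)/(33.83 + 1.90) = 1.799 kΩ.

V_th ≈ 1.26 mV, R_th ≈ 1.80 kΩ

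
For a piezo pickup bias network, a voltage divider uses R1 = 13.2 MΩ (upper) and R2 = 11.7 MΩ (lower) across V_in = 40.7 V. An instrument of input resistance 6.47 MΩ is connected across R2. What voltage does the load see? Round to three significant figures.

V_out ≈ 9.76 V

The load sits in parallel with R2, giving an effective lower resistance R2' = R2·R_L/(R2+R_L) = 4.166 MΩ.
Now apply the divider: V_out = 40.7 × 0.2399 = 9.764 V.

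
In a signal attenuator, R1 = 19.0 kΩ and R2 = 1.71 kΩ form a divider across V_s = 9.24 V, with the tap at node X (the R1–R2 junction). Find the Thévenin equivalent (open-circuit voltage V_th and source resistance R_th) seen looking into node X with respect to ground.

V_th ≈ 0.763 V, R_th ≈ 1.57 kΩ

Open-circuit (no load on X): V_th = V_s · R2/(R1 + R2) = 9.24 × 1.71/(19.00 + 1.71) = 0.7629 V.
Looking into X with the source shorted: R_th = R1·R2/(R1+R2) = 19.00 × 1.71/20.71 = 1.569 kΩ.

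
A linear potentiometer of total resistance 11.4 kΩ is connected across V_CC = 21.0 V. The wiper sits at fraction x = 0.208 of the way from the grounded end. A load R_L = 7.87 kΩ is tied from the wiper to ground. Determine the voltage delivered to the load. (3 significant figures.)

Lower segment x·R_p = 2.371 kΩ; upper segment (1−x)·R_p = 9.029 kΩ.
Lower segment in parallel with the load: 2.371 ‖ 7.87 = 1.822 kΩ.
Loaded-divider output: V_out = 21.0 × 0.1679 = 3.526 V.

V_out ≈ 3.53 V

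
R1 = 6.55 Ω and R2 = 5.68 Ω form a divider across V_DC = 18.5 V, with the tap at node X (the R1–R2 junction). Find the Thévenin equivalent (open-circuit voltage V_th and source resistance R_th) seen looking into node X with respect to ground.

V_th ≈ 8.59 V, R_th ≈ 3.04 Ω

Open-circuit (no load on X): V_th = V_DC · R2/(R1 + R2) = 18.5 × 5.68/(6.550 + 5.68) = 8.592 V.
Zeroing V_DC shorts the top of R1 to ground, so R_th = R1 ‖ R2 = 3.042 Ω.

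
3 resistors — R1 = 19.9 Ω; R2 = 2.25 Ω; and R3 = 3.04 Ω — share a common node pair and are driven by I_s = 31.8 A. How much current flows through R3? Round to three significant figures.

ΣG = 1/19.9 + 1/2.25 + 1/3.04 = 0.8236.
By the current-divider rule, I = I_s · G_k/ΣG = 31.8 × 0.3994 = 12.70 A.

I ≈ 12.7 A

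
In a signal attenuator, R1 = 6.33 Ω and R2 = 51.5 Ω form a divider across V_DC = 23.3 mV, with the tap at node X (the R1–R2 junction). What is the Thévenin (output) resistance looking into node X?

Looking into X with the source shorted: R_th = R1·R2/(R1+R2) = 6.330 × 51.5/57.83 = 5.637 Ω.

R_th ≈ 5.64 Ω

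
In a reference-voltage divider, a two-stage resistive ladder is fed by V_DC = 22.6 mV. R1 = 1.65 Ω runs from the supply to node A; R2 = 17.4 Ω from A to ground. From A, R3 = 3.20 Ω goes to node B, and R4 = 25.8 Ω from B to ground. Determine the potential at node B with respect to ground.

Looking into the second stage from A: R3 + R4 = 29.00 Ω appears in parallel with R2.
R2 ‖ (R3+R4) = 10.88 Ω.
First divider: V_A = V_DC · 10.88/(1.65 + 10.88) = 19.62 mV.
V_B = V_A × 0.8897 = 17.46 mV.

V_B ≈ 17.5 mV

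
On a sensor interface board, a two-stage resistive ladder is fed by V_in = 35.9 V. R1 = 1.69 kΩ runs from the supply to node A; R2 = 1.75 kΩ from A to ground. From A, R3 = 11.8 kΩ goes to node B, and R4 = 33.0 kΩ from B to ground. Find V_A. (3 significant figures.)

Node A sees R2 in parallel with the series input of stage 2, R3 + R4 = 44.80 kΩ.
Effective lower resistance at A: R2 ‖ 44.80 = 1.684 kΩ.
V_A = 35.9 × 1.684/(1.69 + 1.684) = 17.92 V.

V_A ≈ 17.9 V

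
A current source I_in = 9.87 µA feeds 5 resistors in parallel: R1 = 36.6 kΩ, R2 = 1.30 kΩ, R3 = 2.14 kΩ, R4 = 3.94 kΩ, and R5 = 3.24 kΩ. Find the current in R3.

Total conductance ΣG = 1/36.6 + 1/1.30 + 1/2.14 + 1/3.94 + 1/3.24 = 1.826 (units of 1/kΩ).
Current divider: I(R3) = I_in · G_k/ΣG = 9.87 × (0.4673/1.826) = 9.87 × 0.2559 = 2.525 µA.

I ≈ 2.53 µA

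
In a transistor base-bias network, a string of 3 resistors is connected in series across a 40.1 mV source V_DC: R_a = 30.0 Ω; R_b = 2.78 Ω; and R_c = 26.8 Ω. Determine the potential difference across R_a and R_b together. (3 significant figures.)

ΣR = 30.0 + 2.78 + 26.8 = 59.58 Ω.
R_{R_a..R_b} = 30.0 + 2.78 = 32.78 Ω.
By the voltage-divider rule, V = 40.1 × 32.78/59.58 = 22.06 mV.

V ≈ 22.1 mV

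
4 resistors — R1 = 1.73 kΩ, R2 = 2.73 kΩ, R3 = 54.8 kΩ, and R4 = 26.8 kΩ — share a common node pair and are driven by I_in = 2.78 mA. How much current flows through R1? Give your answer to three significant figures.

I ≈ 1.61 mA

ΣG = 1/1.73 + 1/2.73 + 1/54.8 + 1/26.8 = 0.9999.
By the current-divider rule, I = I_in · G_k/ΣG = 2.78 × 0.5781 = 1.607 mA.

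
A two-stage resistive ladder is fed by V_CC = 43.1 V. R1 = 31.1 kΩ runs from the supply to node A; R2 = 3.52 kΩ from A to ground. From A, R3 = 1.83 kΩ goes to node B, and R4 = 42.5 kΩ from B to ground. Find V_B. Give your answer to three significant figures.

V_B ≈ 3.92 V

Looking into the second stage from A: R3 + R4 = 44.33 kΩ appears in parallel with R2.
R2 ‖ (R3+R4) = 3.261 kΩ.
So V_A = 43.1 × 0.09491 = 4.090 V.
Stage 2 is unloaded, so V_B = V_A · R4/(R3+R4) = 4.090 × 42.5/44.33 = 3.922 V.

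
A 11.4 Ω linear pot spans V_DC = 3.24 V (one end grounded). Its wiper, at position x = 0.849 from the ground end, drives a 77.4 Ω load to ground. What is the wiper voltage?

V_out ≈ 2.70 V

Lower segment x·R_p = 9.679 Ω; upper segment (1−x)·R_p = 1.721 Ω.
(x·R_p) ‖ R_L = 8.603 Ω.
Loaded-divider output: V_out = 3.24 × 0.8333 = 2.700 V.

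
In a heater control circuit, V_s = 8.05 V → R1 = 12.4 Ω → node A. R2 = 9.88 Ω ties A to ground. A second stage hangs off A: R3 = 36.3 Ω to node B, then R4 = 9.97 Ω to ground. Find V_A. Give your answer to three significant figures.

Node A sees R2 in parallel with the series input of stage 2, R3 + R4 = 46.27 Ω.
Effective lower resistance at A: R2 ‖ 46.27 = 8.142 Ω.
V_A = 8.05 × 8.142/(12.4 + 8.142) = 3.191 V.

V_A ≈ 3.19 V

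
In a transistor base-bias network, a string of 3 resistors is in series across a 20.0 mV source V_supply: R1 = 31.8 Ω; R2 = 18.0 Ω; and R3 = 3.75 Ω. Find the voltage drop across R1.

ΣR = 31.8 + 18.0 + 3.75 = 53.55 Ω.
V = V_supply · R/ΣR = 20.0 × 0.5938 = 11.88 mV.

V ≈ 11.9 mV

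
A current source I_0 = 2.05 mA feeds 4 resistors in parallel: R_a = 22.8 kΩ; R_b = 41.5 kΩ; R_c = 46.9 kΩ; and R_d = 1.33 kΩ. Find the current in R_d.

I ≈ 1.83 mA

Total conductance ΣG = 1/22.8 + 1/41.5 + 1/46.9 + 1/1.33 = 0.8412 (units of 1/kΩ).
By the current-divider rule, I = I_0 · G_k/ΣG = 2.05 × 0.8939 = 1.832 mA.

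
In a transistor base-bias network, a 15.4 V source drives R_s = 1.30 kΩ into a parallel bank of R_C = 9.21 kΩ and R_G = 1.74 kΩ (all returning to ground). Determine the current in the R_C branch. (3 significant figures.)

I ≈ 0.886 mA

Equivalent of the parallel group: R_p = 1.464 kΩ.
V_A = 15.4 × 1.464/2.764 = 8.156 V.
Branch current I = V_A/R_C = 8.156/9.21 = 0.8855 mA.
(Check via current divider: I_total = 5.573 mA; share G_k/ΣG = 0.1589 → same result.)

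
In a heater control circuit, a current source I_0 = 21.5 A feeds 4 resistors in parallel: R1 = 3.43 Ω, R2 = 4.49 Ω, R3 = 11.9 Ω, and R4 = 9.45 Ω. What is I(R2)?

Total conductance ΣG = 1/3.43 + 1/4.49 + 1/11.9 + 1/9.45 = 0.7041 (units of 1/Ω).
Current divider: I(R2) = I_0 · G_k/ΣG = 21.5 × (0.2227/0.7041) = 21.5 × 0.3163 = 6.801 A.

I ≈ 6.80 A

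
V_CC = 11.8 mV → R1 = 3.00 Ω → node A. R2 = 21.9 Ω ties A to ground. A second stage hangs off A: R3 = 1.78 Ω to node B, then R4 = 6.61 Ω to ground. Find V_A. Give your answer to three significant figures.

V_A ≈ 7.90 mV

Node A sees R2 in parallel with the series input of stage 2, R3 + R4 = 8.390 Ω.
R2 ‖ (R3+R4) = 6.066 Ω.
So V_A = 11.8 × 0.6691 = 7.895 mV.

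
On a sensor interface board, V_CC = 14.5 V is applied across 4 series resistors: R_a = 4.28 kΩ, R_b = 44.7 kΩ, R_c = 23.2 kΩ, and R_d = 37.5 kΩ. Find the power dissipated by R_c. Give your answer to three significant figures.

P ≈ 0.405 mW

ΣR = 109.7 kΩ → I = 14.5/109.7 = 0.1322 mA.
P = I²R = 0.01748 × 23.2 = 0.4055 mW.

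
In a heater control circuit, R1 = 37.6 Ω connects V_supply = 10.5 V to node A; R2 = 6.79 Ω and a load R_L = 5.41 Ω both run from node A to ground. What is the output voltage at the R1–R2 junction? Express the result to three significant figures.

The load sits in parallel with R2, giving an effective lower resistance R2' = R2·R_L/(R2+R_L) = 3.011 Ω.
Then V_out = V_supply · R2'/(R1 + R2') = 10.5 × 3.011/40.61 = 0.7785 V.
(Unloaded it would be 1.61 V; the load pulls it down.)

V_out ≈ 0.778 V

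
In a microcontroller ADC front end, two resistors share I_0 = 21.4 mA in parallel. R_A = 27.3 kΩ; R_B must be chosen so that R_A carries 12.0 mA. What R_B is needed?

The fraction through R_A equals R_B/(R_A+R_B).
With f = 0.5607, R_B = R_A · f/(1−f) = 27.3 × 1.277 = 34.85 kΩ.

R_B ≈ 34.9 kΩ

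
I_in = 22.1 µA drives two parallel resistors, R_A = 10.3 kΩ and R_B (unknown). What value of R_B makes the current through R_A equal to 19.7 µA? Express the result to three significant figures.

The fraction through R_A equals R_B/(R_A+R_B).
With f = 0.8914, R_B = R_A · f/(1−f) = 10.3 × 8.208 = 84.55 kΩ.

R_B ≈ 84.5 kΩ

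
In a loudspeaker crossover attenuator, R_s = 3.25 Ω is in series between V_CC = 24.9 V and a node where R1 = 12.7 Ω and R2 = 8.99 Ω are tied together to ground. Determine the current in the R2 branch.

Combine the parallel branches: R_p = (1/12.7 + 1/8.99)⁻¹ = 5.264 Ω.
Node voltage V_A = V_CC · R_p/(R_s + R_p) = 24.9 × 0.6183 = 15.39 V.
Branch current I = V_A/R2 = 15.39/8.99 = 1.712 A.

I ≈ 1.71 A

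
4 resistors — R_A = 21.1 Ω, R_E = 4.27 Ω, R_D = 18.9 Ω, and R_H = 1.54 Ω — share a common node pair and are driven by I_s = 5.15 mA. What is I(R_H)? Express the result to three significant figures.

Conductances: ΣG = 1/21.1 + 1/4.27 + 1/18.9 + 1/1.54 = 0.9838 (1/Ω).
Current divider: I(R_H) = I_s · G_k/ΣG = 5.15 × (0.6494/0.9838) = 5.15 × 0.6600 = 3.399 mA.

I ≈ 3.40 mA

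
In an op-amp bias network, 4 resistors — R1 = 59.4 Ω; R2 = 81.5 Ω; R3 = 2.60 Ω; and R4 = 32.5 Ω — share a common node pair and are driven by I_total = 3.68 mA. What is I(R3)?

I ≈ 3.18 mA

Total conductance ΣG = 1/59.4 + 1/81.5 + 1/2.60 + 1/32.5 = 0.4445 (units of 1/Ω).
By the current-divider rule, I = I_total · G_k/ΣG = 3.68 × 0.8653 = 3.184 mA.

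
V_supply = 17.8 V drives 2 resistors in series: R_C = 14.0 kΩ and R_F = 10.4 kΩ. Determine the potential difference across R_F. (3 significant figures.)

Series total: ΣR = 14.0 + 10.4 = 24.40 kΩ.
V = V_supply · R/ΣR = 17.8 × 0.4262 = 7.587 V.

V ≈ 7.59 V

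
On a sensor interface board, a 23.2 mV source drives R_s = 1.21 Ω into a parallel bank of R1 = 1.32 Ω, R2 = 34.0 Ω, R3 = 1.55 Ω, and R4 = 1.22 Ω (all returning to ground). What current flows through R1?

Combine the parallel branches: R_p = (1/1.32 + 1/34.0 + 1/1.55 + 1/1.22)⁻¹ = 0.4441 Ω.
V_A by voltage divider: V_A = 23.2 × 0.4441/(1.21 + 0.4441) = 6.229 mV.
I(R1) = V_A / R1 = 6.229/1.32 = 4.719 mA.

I ≈ 4.72 mA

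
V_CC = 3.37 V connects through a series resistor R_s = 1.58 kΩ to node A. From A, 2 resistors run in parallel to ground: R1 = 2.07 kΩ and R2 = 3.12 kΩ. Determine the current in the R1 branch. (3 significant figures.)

Combine the parallel branches: R_p = (1/2.07 + 1/3.12)⁻¹ = 1.244 kΩ.
V_A = 3.37 × 1.244/2.824 = 1.485 V.
I(R1) = V_A / R1 = 1.485/2.07 = 0.7173 mA.
(Check via current divider: I_total = 1.193 mA; share G_k/ΣG = 0.6012 → same result.)

I ≈ 0.717 mA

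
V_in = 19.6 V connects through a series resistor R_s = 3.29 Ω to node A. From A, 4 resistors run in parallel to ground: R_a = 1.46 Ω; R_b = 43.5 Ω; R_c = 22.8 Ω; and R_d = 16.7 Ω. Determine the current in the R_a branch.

I ≈ 3.66 A

Equivalent of the parallel group: R_p = 1.232 Ω.
V_A = 19.6 × 1.232/4.522 = 5.340 V.
I(R_a) = V_A / R_a = 5.340/1.46 = 3.658 A.
(Equivalently: I_total = 4.334 A, then current-divider fraction G_k/ΣG = 0.8439.)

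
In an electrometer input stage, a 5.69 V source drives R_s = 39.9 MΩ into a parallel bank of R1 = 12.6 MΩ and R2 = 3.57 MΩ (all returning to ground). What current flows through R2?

Combine the parallel branches: R_p = (1/12.6 + 1/3.57)⁻¹ = 2.782 MΩ.
V_A by voltage divider: V_A = 5.69 × 2.782/(39.9 + 2.782) = 0.3708 V.
I(R2) = V_A / R2 = 0.3708/3.57 = 0.1039 µA.
(Equivalently: I_total = 0.1333 µA, then current-divider fraction G_k/ΣG = 0.7792.)

I ≈ 0.104 µA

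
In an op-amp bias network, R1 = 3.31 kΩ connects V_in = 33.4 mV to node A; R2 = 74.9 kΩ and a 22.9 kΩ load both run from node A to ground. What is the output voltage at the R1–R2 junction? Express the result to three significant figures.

The load sits in parallel with R2, giving an effective lower resistance R2' = R2·R_L/(R2+R_L) = 17.54 kΩ.
Then V_out = V_in · R2'/(R1 + R2') = 33.4 × 17.54/20.85 = 28.10 mV.

V_out ≈ 28.1 mV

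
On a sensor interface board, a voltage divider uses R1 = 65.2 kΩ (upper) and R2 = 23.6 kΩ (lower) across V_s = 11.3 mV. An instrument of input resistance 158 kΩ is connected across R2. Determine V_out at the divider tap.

V_out ≈ 2.71 mV

The load sits in parallel with R2, giving an effective lower resistance R2' = R2·R_L/(R2+R_L) = 20.53 kΩ.
Then V_out = V_s · R2'/(R1 + R2') = 11.3 × 20.53/85.73 = 2.706 mV.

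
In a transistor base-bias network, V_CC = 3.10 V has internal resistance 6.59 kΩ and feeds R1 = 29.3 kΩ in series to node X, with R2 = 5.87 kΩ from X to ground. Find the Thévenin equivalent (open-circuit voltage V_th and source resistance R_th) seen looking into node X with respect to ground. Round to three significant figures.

V_th ≈ 0.436 V, R_th ≈ 5.04 kΩ

R1' = 6.59 + 29.3 = 35.89 kΩ (source resistance + R1).
With X open, the divider is unloaded: V_th = 3.10 × 5.87/41.76 = 0.4358 V.
Looking into X with the source shorted: R_th = R1'·R2/(R1'+R2) = 35.89 × 5.87/41.76 = 5.045 kΩ.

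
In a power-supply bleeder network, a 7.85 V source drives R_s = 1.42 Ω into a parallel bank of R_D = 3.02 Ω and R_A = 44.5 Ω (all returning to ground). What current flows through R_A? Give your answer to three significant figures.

I ≈ 0.117 A

Parallel bank: R_p = 1/(1/3.02 + 1/44.5) = 2.828 Ω.
Node voltage V_A = V_CC · R_p/(R_s + R_p) = 7.85 × 0.6657 = 5.226 V.
Branch current I = V_A/R_A = 5.226/44.5 = 0.1174 A.
(Check via current divider: I_total = 1.848 A; share G_k/ΣG = 0.06355 → same result.)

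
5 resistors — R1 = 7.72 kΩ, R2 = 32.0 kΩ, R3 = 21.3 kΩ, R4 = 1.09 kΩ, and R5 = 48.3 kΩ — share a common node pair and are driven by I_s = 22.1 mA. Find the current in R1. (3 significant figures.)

I ≈ 2.50 mA

Conductances: ΣG = 1/7.72 + 1/32.0 + 1/21.3 + 1/1.09 + 1/48.3 = 1.146 (1/kΩ).
R1 takes the fraction G_k/ΣG = 0.1295/1.146 = 0.1130, so I = 22.1 × 0.1130 = 2.498 mA.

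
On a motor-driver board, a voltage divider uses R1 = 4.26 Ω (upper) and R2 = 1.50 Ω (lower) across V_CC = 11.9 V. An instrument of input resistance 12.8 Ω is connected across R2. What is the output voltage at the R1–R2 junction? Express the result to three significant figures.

V_out ≈ 2.85 V

R2 ‖ R_L = (1.50 × 12.8)/(1.50 + 12.8) = 1.343 Ω.
Then V_out = V_CC · R2'/(R1 + R2') = 11.9 × 1.343/5.603 = 2.852 V.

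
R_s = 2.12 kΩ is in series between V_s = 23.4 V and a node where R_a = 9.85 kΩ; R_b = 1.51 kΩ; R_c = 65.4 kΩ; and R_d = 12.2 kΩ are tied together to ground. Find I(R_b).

Equivalent of the parallel group: R_p = 1.161 kΩ.
Node voltage V_A = V_s · R_p/(R_s + R_p) = 23.4 × 0.3539 = 8.282 V.
Branch current I = V_A/R_b = 8.282/1.51 = 5.485 mA.
(Equivalently: I_total = 7.131 mA, then current-divider fraction G_k/ΣG = 0.7691.)

I ≈ 5.48 mA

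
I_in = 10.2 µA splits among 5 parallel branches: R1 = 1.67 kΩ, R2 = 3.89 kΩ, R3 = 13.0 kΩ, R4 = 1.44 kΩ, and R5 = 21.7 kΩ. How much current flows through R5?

I ≈ 0.281 µA

Conductances: ΣG = 1/1.67 + 1/3.89 + 1/13.0 + 1/1.44 + 1/21.7 = 1.673 (1/kΩ).
By the current-divider rule, I = I_in · G_k/ΣG = 10.2 × 0.02754 = 0.2809 µA.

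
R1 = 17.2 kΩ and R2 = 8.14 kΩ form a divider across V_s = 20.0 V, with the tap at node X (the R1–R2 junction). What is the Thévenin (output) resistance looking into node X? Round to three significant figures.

R_th ≈ 5.53 kΩ

With V_s suppressed (replaced by a short), R_th = R1 ‖ R2 = (17.20 × 8.14)/(17.20 + 8.14) = 5.525 kΩ.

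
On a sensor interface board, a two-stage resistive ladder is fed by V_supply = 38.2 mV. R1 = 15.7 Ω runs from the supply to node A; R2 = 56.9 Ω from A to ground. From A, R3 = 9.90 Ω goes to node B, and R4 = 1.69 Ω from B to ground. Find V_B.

V_B ≈ 2.12 mV

Node A sees R2 in parallel with the series input of stage 2, R3 + R4 = 11.59 Ω.
R2 ‖ (R3+R4) = 9.629 Ω.
So V_A = 38.2 × 0.3802 = 14.52 mV.
Stage 2 is unloaded, so V_B = V_A · R4/(R3+R4) = 14.52 × 1.69/11.59 = 2.117 mV.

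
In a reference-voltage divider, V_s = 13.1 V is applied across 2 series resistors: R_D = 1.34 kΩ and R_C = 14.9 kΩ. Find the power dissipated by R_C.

ΣR = 16.24 kΩ → I = 13.1/16.24 = 0.8067 mA.
V(R_C) = I·R = 12.02 V; P = V·I = 12.02 × 0.8067 = 9.695 mW.

P ≈ 9.70 mW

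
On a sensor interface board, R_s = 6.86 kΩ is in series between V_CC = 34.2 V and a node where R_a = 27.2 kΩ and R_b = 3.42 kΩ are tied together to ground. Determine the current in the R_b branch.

I ≈ 3.07 mA

Combine the parallel branches: R_p = (1/27.2 + 1/3.42)⁻¹ = 3.038 kΩ.
V_A by voltage divider: V_A = 34.2 × 3.038/(6.86 + 3.038) = 10.50 V.
I(R_b) = V_A / R_b = 10.50/3.42 = 3.069 mA.
(Check via current divider: I_total = 3.455 mA; share G_k/ΣG = 0.8883 → same result.)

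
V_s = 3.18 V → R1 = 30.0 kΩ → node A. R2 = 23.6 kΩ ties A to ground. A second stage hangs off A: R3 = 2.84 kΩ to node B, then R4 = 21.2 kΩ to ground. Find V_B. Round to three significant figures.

Looking into the second stage from A: R3 + R4 = 24.04 kΩ appears in parallel with R2.
Effective lower resistance at A: R2 ‖ 24.04 = 11.91 kΩ.
First divider: V_A = V_s · 11.91/(30.0 + 11.91) = 0.9036 V.
Stage 2 is unloaded, so V_B = V_A · R4/(R3+R4) = 0.9036 × 21.2/24.04 = 0.7969 V.

V_B ≈ 0.797 V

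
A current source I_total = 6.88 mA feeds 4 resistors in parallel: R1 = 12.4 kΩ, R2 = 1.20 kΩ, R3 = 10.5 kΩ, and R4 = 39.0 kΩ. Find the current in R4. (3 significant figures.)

I ≈ 0.170 mA

ΣG = 1/12.4 + 1/1.20 + 1/10.5 + 1/39.0 = 1.035.
By the current-divider rule, I = I_total · G_k/ΣG = 6.88 × 0.02478 = 0.1705 mA.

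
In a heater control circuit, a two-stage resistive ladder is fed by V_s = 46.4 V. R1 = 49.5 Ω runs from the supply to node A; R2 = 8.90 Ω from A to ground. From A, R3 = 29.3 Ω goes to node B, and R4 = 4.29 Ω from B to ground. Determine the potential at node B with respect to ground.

V_B ≈ 0.737 V

The second stage (R3 + R4 = 33.59 Ω) loads node A in parallel with R2.
R2 ‖ (R3+R4) = 7.036 Ω.
First divider: V_A = V_s · 7.036/(49.5 + 7.036) = 5.774 V.
Stage 2 is unloaded, so V_B = V_A · R4/(R3+R4) = 5.774 × 4.29/33.59 = 0.7375 V.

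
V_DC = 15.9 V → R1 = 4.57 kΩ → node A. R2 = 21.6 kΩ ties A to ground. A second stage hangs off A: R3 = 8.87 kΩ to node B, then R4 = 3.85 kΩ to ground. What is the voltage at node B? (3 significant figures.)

Node A sees R2 in parallel with the series input of stage 2, R3 + R4 = 12.72 kΩ.
R2 ‖ (R3+R4) = 8.006 kΩ.
V_A = 15.9 × 8.006/(4.57 + 8.006) = 10.12 V.
Stage 2 is unloaded, so V_B = V_A · R4/(R3+R4) = 10.12 × 3.85/12.72 = 3.064 V.

V_B ≈ 3.06 V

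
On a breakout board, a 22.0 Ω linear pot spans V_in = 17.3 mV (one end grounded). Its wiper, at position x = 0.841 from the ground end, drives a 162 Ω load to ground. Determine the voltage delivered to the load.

V_out ≈ 14.3 mV

The pot divides into 3.498 Ω above the wiper and 18.50 Ω below.
Lower segment in parallel with the load: 18.50 ‖ 162 = 16.61 Ω.
V_out = 17.3 × 16.61/(3.498 + 16.61) = 14.29 mV.
(Unloaded: V_out = x·V_in = 14.5 mV.)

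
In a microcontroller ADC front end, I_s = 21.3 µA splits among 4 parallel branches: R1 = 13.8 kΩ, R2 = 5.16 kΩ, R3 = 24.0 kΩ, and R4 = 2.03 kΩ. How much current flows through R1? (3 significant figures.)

Conductances: ΣG = 1/13.8 + 1/5.16 + 1/24.0 + 1/2.03 = 0.8005 (1/kΩ).
Current divider: I(R1) = I_s · G_k/ΣG = 21.3 × (0.07246/0.8005) = 21.3 × 0.09052 = 1.928 µA.

I ≈ 1.93 µA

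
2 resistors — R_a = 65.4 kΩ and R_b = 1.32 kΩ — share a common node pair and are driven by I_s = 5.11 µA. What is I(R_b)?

I ≈ 5.01 µA

Two-branch current divider: I_k = I_s · R_other/(R_1 + R_2).
So I = 5.11 × 65.4/66.72 = 5.009 µA.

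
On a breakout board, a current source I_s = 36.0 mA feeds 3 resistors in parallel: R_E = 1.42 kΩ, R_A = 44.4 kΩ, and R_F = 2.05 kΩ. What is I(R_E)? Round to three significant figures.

I ≈ 20.9 mA

Total conductance ΣG = 1/1.42 + 1/44.4 + 1/2.05 = 1.215 (units of 1/kΩ).
R_E takes the fraction G_k/ΣG = 0.7042/1.215 = 0.5798, so I = 36.0 × 0.5798 = 20.87 mA.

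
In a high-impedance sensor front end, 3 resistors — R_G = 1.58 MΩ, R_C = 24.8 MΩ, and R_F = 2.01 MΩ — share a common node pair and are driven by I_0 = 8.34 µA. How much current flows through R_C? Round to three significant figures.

I ≈ 0.287 µA

Total conductance ΣG = 1/1.58 + 1/24.8 + 1/2.01 = 1.171 (units of 1/MΩ).
By the current-divider rule, I = I_0 · G_k/ΣG = 8.34 × 0.03444 = 0.2872 µA.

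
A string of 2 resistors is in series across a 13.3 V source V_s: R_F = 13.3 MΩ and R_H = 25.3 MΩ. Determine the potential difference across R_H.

ΣR = 13.3 + 25.3 = 38.60 MΩ.
Voltage divider: V = V_s · (25.30 / 38.60) = 13.3 × 0.6554 = 8.717 V.

V ≈ 8.72 V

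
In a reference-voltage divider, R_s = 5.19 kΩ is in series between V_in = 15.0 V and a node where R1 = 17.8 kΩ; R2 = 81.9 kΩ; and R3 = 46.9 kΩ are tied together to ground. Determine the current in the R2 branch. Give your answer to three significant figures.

I ≈ 0.125 mA

Combine the parallel branches: R_p = (1/17.8 + 1/81.9 + 1/46.9)⁻¹ = 11.15 kΩ.
V_A by voltage divider: V_A = 15.0 × 11.15/(5.19 + 11.15) = 10.23 V.
I(R2) = V_A / R2 = 10.23/81.9 = 0.1250 mA.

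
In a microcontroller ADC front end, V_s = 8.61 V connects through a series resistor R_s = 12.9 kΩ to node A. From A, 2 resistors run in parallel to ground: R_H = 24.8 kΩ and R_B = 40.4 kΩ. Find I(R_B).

I ≈ 0.116 mA

Equivalent of the parallel group: R_p = 15.37 kΩ.
Node voltage V_A = V_s · R_p/(R_s + R_p) = 8.61 × 0.5436 = 4.681 V.
Branch current I = V_A/R_B = 4.681/40.4 = 0.1159 mA.
(Check via current divider: I_total = 0.3046 mA; share G_k/ΣG = 0.3804 → same result.)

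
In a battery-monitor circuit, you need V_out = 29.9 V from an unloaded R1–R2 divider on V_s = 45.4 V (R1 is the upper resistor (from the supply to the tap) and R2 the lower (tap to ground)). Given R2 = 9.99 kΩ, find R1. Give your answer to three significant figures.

V_out/V_s = R2/(R1+R2) = 0.6586.
R1 = R2·(1/k − 1) = 9.99 × 0.5184 = 5.179 kΩ.

R1 ≈ 5.18 kΩ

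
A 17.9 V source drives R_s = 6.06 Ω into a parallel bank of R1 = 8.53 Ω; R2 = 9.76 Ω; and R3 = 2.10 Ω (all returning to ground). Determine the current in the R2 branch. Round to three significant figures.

Combine the parallel branches: R_p = (1/8.53 + 1/9.76 + 1/2.10)⁻¹ = 1.437 Ω.
V_A = 17.9 × 1.437/7.497 = 3.431 V.
I(R2) = V_A / R2 = 3.431/9.76 = 0.3515 A.

I ≈ 0.352 A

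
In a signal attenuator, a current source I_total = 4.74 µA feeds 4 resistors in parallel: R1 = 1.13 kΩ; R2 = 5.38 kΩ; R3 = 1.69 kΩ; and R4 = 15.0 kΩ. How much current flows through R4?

I ≈ 0.183 µA

Total conductance ΣG = 1/1.13 + 1/5.38 + 1/1.69 + 1/15.0 = 1.729 (units of 1/kΩ).
By the current-divider rule, I = I_total · G_k/ΣG = 4.74 × 0.03855 = 0.1827 µA.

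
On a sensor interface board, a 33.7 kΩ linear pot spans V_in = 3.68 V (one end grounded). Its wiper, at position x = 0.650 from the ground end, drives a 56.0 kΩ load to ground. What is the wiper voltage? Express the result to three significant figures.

Split the track: R_lower = x·R_p = 21.91 kΩ, R_upper = (1−x)·R_p = 11.79 kΩ.
(x·R_p) ‖ R_L = 15.75 kΩ.
Then V_out = V_in · 15.75/(11.79 + 15.75) = 2.104 V.
(Unloaded: V_out = x·V_in = 2.39 V.)

V_out ≈ 2.10 V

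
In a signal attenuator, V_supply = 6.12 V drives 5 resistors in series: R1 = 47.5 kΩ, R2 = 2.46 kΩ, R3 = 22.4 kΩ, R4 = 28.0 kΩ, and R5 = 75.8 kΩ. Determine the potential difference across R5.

V ≈ 2.63 V

Total series resistance ΣR = 47.5 + 2.46 + 22.4 + 28.0 + 75.8 = 176.2 kΩ.
Voltage divider: V = V_supply · (75.80 / 176.2) = 6.12 × 0.4303 = 2.633 V.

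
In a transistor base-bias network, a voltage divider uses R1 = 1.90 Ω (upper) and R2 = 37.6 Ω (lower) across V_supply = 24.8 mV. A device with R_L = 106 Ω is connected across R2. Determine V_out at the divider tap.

First combine the lower leg with the load: R2 ‖ R_L = 27.75 Ω.
Then V_out = V_supply · R2'/(R1 + R2') = 24.8 × 27.75/29.65 = 23.21 mV.
(Unloaded it would be 23.6 mV; the load pulls it down.)

V_out ≈ 23.2 mV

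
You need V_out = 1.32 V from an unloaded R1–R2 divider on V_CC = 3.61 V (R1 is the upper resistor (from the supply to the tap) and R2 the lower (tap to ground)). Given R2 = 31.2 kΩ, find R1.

V_out/V_CC = R2/(R1+R2) = 0.3657.
So R1 = R2 · (V_CC/V_out − 1) = 31.2 × (3.61/1.32 − 1) = 31.2 × 1.735 = 54.13 kΩ.

R1 ≈ 54.1 kΩ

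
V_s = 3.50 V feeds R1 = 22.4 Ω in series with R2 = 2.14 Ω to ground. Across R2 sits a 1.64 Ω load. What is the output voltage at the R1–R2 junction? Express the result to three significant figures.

V_out ≈ 0.139 V

The load sits in parallel with R2, giving an effective lower resistance R2' = R2·R_L/(R2+R_L) = 0.9285 Ω.
Voltage divider with the loaded lower leg: V_out = 3.50 × 0.9285/(22.4 + 0.9285) = 3.50 × 0.03980 = 0.1393 V.
(Unloaded it would be 0.305 V; the load pulls it down.)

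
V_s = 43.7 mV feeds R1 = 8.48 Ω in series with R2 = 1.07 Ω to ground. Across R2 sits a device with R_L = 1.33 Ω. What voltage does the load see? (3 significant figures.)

The load sits in parallel with R2, giving an effective lower resistance R2' = R2·R_L/(R2+R_L) = 0.5930 Ω.
Voltage divider with the loaded lower leg: V_out = 43.7 × 0.5930/(8.48 + 0.5930) = 43.7 × 0.06535 = 2.856 mV.

V_out ≈ 2.86 mV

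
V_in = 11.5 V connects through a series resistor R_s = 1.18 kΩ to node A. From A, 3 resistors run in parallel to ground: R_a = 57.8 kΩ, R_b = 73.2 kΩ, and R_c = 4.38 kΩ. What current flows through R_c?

I ≈ 2.01 mA

Parallel bank: R_p = 1/(1/57.8 + 1/73.2 + 1/4.38) = 3.857 kΩ.
V_A by voltage divider: V_A = 11.5 × 3.857/(1.18 + 3.857) = 8.806 V.
I(R_c) = V_A / R_c = 8.806/4.38 = 2.010 mA.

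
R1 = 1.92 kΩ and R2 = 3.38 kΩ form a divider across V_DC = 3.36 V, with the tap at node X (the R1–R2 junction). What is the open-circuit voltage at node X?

V_th ≈ 2.14 V

V_th is the unloaded tap voltage: V_DC · R2/(R1+R2) = 3.36 × 0.6377 = 2.143 V.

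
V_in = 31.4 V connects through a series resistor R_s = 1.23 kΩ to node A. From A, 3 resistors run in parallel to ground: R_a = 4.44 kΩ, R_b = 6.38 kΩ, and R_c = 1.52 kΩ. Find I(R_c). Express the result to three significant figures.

Parallel bank: R_p = 1/(1/4.44 + 1/6.38 + 1/1.52) = 0.9617 kΩ.
V_A by voltage divider: V_A = 31.4 × 0.9617/(1.23 + 0.9617) = 13.78 V.
Branch current I = V_A/R_c = 13.78/1.52 = 9.064 mA.
(Equivalently: I_total = 14.33 mA, then current-divider fraction G_k/ΣG = 0.6327.)

I ≈ 9.06 mA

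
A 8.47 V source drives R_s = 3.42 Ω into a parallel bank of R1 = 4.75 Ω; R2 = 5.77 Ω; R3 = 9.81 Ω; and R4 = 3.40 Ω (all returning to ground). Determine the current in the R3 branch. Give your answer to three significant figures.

Equivalent of the parallel group: R_p = 1.282 Ω.
Node voltage V_A = V_in · R_p/(R_s + R_p) = 8.47 × 0.2727 = 2.310 V.
I(R3) = V_A / R3 = 2.310/9.81 = 0.2354 A.

I ≈ 0.235 A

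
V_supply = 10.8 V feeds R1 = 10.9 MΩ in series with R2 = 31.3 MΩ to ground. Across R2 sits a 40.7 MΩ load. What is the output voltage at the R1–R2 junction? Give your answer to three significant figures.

V_out ≈ 6.68 V

First combine the lower leg with the load: R2 ‖ R_L = 17.69 MΩ.
Now apply the divider: V_out = 10.8 × 0.6188 = 6.683 V.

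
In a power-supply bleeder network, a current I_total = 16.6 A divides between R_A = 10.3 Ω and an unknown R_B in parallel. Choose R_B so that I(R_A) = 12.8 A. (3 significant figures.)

The fraction through R_A equals R_B/(R_A+R_B).
With f = 0.7711, R_B = R_A · f/(1−f) = 10.3 × 3.368 = 34.69 Ω.

R_B ≈ 34.7 Ω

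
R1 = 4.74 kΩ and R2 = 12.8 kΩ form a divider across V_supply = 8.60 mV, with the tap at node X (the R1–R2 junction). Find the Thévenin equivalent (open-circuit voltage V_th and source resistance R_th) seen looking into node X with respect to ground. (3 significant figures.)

V_th ≈ 6.28 mV, R_th ≈ 3.46 kΩ

With X open, the divider is unloaded: V_th = 8.60 × 12.8/17.54 = 6.276 mV.
Looking into X with the source shorted: R_th = R1·R2/(R1+R2) = 4.740 × 12.8/17.54 = 3.459 kΩ.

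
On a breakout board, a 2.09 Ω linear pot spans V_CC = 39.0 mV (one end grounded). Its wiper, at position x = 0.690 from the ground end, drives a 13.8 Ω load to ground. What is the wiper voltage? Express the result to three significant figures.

The pot divides into 0.6479 Ω above the wiper and 1.442 Ω below.
Lower segment in parallel with the load: 1.442 ‖ 13.8 = 1.306 Ω.
V_out = 39.0 × 1.306/(0.6479 + 1.306) = 26.07 mV.

V_out ≈ 26.1 mV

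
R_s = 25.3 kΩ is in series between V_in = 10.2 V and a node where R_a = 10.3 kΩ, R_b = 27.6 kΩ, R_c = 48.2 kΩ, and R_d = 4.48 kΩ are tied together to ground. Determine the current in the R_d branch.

Equivalent of the parallel group: R_p = 2.651 kΩ.
Node voltage V_A = V_in · R_p/(R_s + R_p) = 10.2 × 0.09483 = 0.9673 V.
Branch current I = V_A/R_d = 0.9673/4.48 = 0.2159 mA.

I ≈ 0.216 mA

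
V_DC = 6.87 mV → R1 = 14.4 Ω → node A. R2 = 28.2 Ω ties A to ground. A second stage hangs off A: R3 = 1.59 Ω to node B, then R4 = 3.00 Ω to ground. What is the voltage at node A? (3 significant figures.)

Looking into the second stage from A: R3 + R4 = 4.590 Ω appears in parallel with R2.
Effective lower resistance at A: R2 ‖ 4.590 = 3.947 Ω.
So V_A = 6.87 × 0.2152 = 1.478 mV.

V_A ≈ 1.48 mV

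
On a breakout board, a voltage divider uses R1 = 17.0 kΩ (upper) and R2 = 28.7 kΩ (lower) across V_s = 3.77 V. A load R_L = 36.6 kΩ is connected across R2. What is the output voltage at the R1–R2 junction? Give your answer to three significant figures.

First combine the lower leg with the load: R2 ‖ R_L = 16.09 kΩ.
Voltage divider with the loaded lower leg: V_out = 3.77 × 16.09/(17.0 + 16.09) = 3.77 × 0.4862 = 1.833 V.

V_out ≈ 1.83 V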